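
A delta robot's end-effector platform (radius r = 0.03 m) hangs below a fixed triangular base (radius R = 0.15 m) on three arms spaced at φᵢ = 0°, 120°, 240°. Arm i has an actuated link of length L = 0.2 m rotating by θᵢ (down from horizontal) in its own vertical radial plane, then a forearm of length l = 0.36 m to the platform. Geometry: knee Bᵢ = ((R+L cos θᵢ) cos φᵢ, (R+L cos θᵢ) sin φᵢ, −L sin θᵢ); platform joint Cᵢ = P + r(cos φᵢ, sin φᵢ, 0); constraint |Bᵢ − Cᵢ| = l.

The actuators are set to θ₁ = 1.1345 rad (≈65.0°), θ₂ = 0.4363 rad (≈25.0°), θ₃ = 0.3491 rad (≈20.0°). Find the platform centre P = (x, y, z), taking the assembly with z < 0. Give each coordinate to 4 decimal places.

S1 = (0.2045·cos0.0°, 0.2045·sin0.0°, -0.1813) = (0.2045, 0.0000, -0.1813)
arm 2 at φ=120.0°: ρ2 = 0.3013;  S2 = (-0.1506, 0.2609, -0.0845)
φ3=240.0°: virtual centre (-0.1540, -0.2667, -0.0684), radius l
|S₂|²−|S₁|² = 0.0232;  |S₃|²−|S₁|² = 0.0248
plane₁₂: -0.7103x+0.5218y+0.1935z = 0.0232
Cramer: x(z) = -0.0336+0.2935z;  y(z) = -0.0013+0.0287z
into |P−S₁|² = l²: 1.0870z² + 0.2227z + -0.0400 = 0;  Δ = 0.2236;  z = -0.3199 or 0.1151 → z<0 root = -0.3199
x = -0.1275, y = -0.0105

(-0.1275, -0.0105, -0.3199)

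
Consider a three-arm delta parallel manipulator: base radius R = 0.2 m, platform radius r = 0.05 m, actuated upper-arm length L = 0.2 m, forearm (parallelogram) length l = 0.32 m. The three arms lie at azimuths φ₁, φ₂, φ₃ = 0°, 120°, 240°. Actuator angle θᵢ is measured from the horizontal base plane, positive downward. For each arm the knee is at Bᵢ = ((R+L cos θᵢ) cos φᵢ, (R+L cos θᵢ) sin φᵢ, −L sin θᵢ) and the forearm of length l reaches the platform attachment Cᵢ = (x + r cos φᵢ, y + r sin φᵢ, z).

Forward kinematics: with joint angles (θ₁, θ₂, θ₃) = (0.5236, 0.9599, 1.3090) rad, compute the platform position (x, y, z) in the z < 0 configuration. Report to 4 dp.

arm 1 at φ=0.0°: ρ1 = 0.3232;  O1 = (0.3232, 0.0000, -0.1000)
arm 2 at φ=120.0°: ρ2 = 0.2647;  O2 = (-0.1324, 0.2293, -0.1638)
φ3=240.0°: virtual centre (-0.1009, -0.1747, -0.1932), radius l
eliminate P² terms by subtracting sphere 1 from 2 and 3
[-0.9111 0.4585 -0.1277]·P = -0.0175;  [-0.8482 -0.3495 -0.1864]·P = -0.0364
det = 0.7073;  x = 0.0323+-0.1839z,  y = 0.0259+-0.0870z
into |P−O₁|² = l²: 1.0414z² + 0.3025z + -0.0071 = 0;  Δ = 0.1211;  z = -0.3123 or 0.0218 → z<0 root = -0.3123
x = 0.0897, y = 0.0531

(0.0897, 0.0531, -0.3123)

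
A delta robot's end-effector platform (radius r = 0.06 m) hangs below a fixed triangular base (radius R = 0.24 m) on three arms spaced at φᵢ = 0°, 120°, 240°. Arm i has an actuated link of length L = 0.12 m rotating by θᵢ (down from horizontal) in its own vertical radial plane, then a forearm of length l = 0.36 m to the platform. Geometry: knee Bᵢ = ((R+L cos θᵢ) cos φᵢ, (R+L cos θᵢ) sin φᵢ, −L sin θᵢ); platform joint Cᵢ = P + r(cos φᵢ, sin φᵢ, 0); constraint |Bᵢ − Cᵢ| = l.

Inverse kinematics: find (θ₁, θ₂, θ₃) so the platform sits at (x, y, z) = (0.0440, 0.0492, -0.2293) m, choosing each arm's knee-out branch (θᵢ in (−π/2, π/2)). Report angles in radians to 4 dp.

φ1=0.0° → target in arm frame (0.0440, 0.0492)
  e−x'=0.1360;  (l²−L²−(e−x')²−y'²−z²)/2L = 0.1738
  θ1 = atan2(B,A) + arccos(C/0.2666) = -0.1746
rotate P by −φ2: (0.0206, -0.0627, -0.2293)
  e−x'=0.1594;  (l²−L²−(e−x')²−y'²−z²)/2L = 0.1387
  √(A²+B²)=0.2793;  θ2 = -0.9634+1.0511 ≈ 0.0878
rotate P by −φ3: (-0.0646, 0.0135, -0.2293)
  e−x'=0.2446;  (l²−L²−(e−x')²−y'²−z²)/2L = 0.0109
  θ3 = atan2(B,A) + arccos(C/0.3353) = 0.7853

θ₁ = -0.1746, θ₂ = 0.0878, θ₃ = 0.7853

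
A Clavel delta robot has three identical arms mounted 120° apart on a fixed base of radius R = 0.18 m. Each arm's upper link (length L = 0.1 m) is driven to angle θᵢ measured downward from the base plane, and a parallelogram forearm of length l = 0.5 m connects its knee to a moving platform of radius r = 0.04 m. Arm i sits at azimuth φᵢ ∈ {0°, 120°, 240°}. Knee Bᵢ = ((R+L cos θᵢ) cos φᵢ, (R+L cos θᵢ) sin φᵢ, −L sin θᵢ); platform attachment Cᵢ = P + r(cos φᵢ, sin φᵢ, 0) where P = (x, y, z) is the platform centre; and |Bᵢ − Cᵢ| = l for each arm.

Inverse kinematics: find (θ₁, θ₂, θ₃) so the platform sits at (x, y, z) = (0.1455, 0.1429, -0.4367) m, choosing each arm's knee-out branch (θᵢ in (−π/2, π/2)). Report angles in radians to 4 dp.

φ1=0.0° → target in arm frame (0.1455, 0.1429)
  e−x'=-0.0055;  (l²−L²−(e−x')²−y'²−z²)/2L = 0.1442
  θ1 = atan2(B,A) + arccos(C/0.4367) = -0.3491
rotate P by −φ2: (0.0510, -0.1975, -0.4367)
  e−x'=0.0890;  (l²−L²−(e−x')²−y'²−z²)/2L = 0.0119
  θ2 = atan2(B,A) + arccos(C/0.4457) = 0.1743
rotate P by −φ3: (-0.1965, 0.0546, -0.4367)
  e−x'=0.3365;  (l²−L²−(e−x')²−y'²−z²)/2L = -0.3346
  θ3 = atan2(B,A) + arccos(C/0.5513) = 1.3087

θ₁ = -0.3491, θ₂ = 0.1743, θ₃ = 1.3087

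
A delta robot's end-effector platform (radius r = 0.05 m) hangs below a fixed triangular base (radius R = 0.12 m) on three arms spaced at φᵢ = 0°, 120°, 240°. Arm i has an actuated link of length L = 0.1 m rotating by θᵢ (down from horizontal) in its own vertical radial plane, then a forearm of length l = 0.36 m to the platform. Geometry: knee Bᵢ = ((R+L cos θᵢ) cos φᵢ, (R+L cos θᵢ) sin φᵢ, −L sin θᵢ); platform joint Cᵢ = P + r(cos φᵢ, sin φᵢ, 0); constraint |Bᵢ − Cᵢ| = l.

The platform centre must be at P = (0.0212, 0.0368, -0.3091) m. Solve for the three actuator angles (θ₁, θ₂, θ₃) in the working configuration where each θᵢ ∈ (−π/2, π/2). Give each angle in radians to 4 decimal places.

θ₁ = -0.1741, θ₂ = -0.1745, θ₃ = 0.1747

rotate P by −φ1: (0.0212, 0.0368, -0.3091)
  A cos θ + B sin θ = C:  0.0488·cos θ + -0.3091·sin θ = 0.1016
  γ=atan2(-0.3091,0.0488)=-1.4142;  ψ=arccos(0.3247)=1.2401;  θ1=γ+ψ≈-0.1741
φ2=120.0° → target in arm frame (0.0213, -0.0368)
  e−x'=0.0487;  (l²−L²−(e−x')²−y'²−z²)/2L = 0.1017
  θ2 = atan2(B,A) + arccos(C/0.3129) = -0.1745
φ3=240.0° → target in arm frame (-0.0425, 0.0000)
  A=0.1125, B=-0.3091, C=(l²−L²−A²−y'²−z²)/(2L)=0.0570
  θ3 = atan2(B,A) + arccos(C/0.3289) = 0.1747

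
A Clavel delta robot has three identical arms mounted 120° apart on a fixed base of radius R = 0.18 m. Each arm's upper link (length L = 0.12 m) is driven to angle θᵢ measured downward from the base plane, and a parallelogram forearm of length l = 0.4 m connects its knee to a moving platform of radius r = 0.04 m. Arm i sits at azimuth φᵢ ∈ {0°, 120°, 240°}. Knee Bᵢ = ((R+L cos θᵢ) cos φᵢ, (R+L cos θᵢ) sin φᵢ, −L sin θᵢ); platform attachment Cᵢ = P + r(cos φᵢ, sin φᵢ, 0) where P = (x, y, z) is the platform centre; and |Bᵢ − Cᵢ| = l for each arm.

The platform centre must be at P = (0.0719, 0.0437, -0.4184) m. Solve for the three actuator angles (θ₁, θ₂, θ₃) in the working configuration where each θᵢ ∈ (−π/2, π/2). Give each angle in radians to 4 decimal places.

θ₁ = 0.5231, θ₂ = 0.8725, θ₃ = 1.2216

φ1=0.0° → target in arm frame (0.0719, 0.0437)
  A=0.0681, B=-0.4184, C=(l²−L²−A²−y'²−z²)/(2L)=-0.1500
  γ=atan2(-0.4184,0.0681)=-1.4094;  ψ=arccos(-0.3539)=1.9325;  θ1=γ+ψ≈0.5231
arm 2 (φ=120.0°): x'=0.0019, y'=-0.0841
  A=0.1381, B=-0.4184, C=(l²−L²−A²−y'²−z²)/(2L)=-0.2317
  θ2 = atan2(B,A) + arccos(C/0.4406) = 0.8725
φ3=240.0° → target in arm frame (-0.0738, 0.0404)
  A=0.2138, B=-0.4184, C=(l²−L²−A²−y'²−z²)/(2L)=-0.3200
  √(A²+B²)=0.4699;  θ3 = -1.0984+2.3200 ≈ 1.2216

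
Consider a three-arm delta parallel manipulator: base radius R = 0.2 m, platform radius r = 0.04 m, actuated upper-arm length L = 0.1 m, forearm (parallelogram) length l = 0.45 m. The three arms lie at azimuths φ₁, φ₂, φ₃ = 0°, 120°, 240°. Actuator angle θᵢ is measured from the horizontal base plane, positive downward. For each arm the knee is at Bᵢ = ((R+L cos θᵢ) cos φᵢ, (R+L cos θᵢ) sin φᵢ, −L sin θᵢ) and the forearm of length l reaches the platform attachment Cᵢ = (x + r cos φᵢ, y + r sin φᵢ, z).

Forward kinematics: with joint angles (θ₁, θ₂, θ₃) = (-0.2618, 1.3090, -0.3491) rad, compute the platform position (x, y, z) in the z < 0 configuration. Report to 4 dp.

arm 1 at φ=0.0°: ρ1 = 0.2566;  centre 1 = (0.2566, 0.0000, 0.0259)
arm 2 at φ=120.0°: ρ2 = 0.1859;  centre 2 = (-0.0929, 0.1610, -0.0966)
φ3=240.0°: virtual centre (-0.1270, -0.2199, 0.0342), radius l
eliminate P² terms by subtracting sphere 1 from 2 and 3
linear system: -0.6991x+0.3220y = -0.0226−-0.2449z; -0.7672x+-0.4399y = -0.0008−0.0166z
det = 0.5545;  x = 0.0184+-0.1847z,  y = -0.0302+0.3599z
into |P−centre ₁|² = l²: 1.1636z² + 0.0144z + -0.1442 = 0;  Δ = 0.6714;  z = -0.3583 or 0.3459 → z<0 root = -0.3583
x = 0.0846, y = -0.1592

(0.0846, -0.1592, -0.3583)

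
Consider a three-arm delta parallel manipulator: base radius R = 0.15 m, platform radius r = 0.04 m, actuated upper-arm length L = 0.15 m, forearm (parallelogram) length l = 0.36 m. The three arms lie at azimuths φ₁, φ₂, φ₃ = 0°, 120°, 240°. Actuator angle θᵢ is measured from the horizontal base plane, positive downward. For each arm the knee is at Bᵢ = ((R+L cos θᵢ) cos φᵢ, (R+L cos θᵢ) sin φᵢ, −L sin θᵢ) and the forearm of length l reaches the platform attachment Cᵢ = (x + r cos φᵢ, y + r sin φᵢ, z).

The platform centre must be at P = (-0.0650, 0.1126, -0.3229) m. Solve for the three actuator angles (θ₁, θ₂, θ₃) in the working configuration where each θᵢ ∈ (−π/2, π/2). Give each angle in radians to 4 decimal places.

φ1=0.0° → target in arm frame (-0.0650, 0.1126)
  A cos θ + B sin θ = C:  0.1750·cos θ + -0.3229·sin θ = -0.1349
  γ=atan2(-0.3229,0.1750)=-1.0741;  ψ=arccos(-0.3673)=1.9469;  θ1=γ+ψ≈0.8727
arm 2 (φ=120.0°): x'=0.1300, y'=0.0000
  A=-0.0200, B=-0.3229, C=(l²−L²−A²−y'²−z²)/(2L)=0.0081
  γ=atan2(-0.3229,-0.0200)=-1.6327;  ψ=arccos(0.0251)=1.5457;  θ2=γ+ψ≈-0.0870
φ3=240.0° → target in arm frame (-0.0650, -0.1126)
  A=0.1750, B=-0.3229, C=(l²−L²−A²−y'²−z²)/(2L)=-0.1349
  θ3 = atan2(B,A) + arccos(C/0.3673) = 0.8728

θ₁ = 0.8727, θ₂ = -0.0870, θ₃ = 0.8728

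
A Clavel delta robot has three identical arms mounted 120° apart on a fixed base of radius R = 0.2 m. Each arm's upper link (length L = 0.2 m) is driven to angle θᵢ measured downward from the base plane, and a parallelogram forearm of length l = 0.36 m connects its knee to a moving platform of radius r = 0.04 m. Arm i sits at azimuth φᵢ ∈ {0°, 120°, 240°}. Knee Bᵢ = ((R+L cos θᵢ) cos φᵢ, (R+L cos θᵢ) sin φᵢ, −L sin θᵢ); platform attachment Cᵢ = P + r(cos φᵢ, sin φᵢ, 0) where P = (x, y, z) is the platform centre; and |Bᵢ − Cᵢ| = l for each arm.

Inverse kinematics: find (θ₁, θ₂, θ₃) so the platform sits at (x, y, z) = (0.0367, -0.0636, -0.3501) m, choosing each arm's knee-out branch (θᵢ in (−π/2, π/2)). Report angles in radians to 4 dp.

θ₁ = 0.6980, θ₂ = 1.1345, θ₃ = 0.6979

φ1=0.0° → target in arm frame (0.0367, -0.0636)
  e−x'=0.1233;  (l²−L²−(e−x')²−y'²−z²)/2L = -0.1305
  θ1 = atan2(B,A) + arccos(C/0.3712) = 0.6980
rotate P by −φ2: (-0.0734, 0.0000, -0.3501)
  A cos θ + B sin θ = C:  0.2334·cos θ + -0.3501·sin θ = -0.2186
  θ2 = atan2(B,A) + arccos(C/0.4208) = 1.1345
arm 3 (φ=240.0°): x'=0.0367, y'=0.0636
  A cos θ + B sin θ = C:  0.1233·cos θ + -0.3501·sin θ = -0.1305
  γ=atan2(-0.3501,0.1233)=-1.2323;  ψ=arccos(-0.3517)=1.9301;  θ3=γ+ψ≈0.6979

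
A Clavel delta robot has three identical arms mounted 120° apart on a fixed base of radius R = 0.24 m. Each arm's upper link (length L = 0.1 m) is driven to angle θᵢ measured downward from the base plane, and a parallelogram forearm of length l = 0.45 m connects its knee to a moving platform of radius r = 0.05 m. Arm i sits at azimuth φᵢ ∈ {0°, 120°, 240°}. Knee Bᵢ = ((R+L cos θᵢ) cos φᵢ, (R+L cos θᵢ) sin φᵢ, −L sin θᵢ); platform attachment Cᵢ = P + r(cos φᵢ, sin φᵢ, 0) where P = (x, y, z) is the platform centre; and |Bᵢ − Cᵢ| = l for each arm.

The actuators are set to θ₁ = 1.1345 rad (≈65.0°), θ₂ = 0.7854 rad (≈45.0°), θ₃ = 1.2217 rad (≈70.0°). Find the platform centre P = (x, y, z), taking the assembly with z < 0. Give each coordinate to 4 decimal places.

(-0.0145, 0.0416, -0.4646)

arm 1 at φ=0.0°: (R−r)+L cos θ1 = 0.2323;  S1 = (0.2323, 0.0000, -0.0906)
φ2=120.0°: virtual centre (-0.1304, 0.2258, -0.0707), radius l
φ3=240.0°: virtual centre (-0.1121, -0.1942, -0.0940), radius l
eliminate P² terms by subtracting sphere 1 from 2 and 3
plane₁₂: -0.7252x+0.4516y+0.0398z = 0.0108
Cramer: x(z) = -0.0048+0.0210z;  y(z) = 0.0163-0.0545z
sphere 1 gives Az²+Bz+C=0 with A=1.0034, B=0.1695, C=-0.1378;  B²−4AC=0.5820;  roots -0.4646, 0.2957;  negative root z = -0.4646
x = -0.0145, y = 0.0416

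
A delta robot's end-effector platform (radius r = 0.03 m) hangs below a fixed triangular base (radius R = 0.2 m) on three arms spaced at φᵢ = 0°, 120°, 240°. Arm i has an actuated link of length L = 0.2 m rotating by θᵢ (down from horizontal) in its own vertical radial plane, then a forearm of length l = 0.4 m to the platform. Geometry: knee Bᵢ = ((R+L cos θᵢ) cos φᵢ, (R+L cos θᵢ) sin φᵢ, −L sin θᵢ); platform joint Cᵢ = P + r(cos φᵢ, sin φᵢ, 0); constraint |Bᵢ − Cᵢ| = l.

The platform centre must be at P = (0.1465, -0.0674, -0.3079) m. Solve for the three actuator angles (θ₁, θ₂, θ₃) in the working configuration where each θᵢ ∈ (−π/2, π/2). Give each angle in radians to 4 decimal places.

θ₁ = -0.0873, θ₂ = 1.2217, θ₃ = 0.7852

rotate P by −φ1: (0.1465, -0.0674, -0.3079)
  A cos θ + B sin θ = C:  0.0235·cos θ + -0.3079·sin θ = 0.0503
  θ1 = atan2(B,A) + arccos(C/0.3088) = -0.0873
rotate P by −φ2: (-0.1316, -0.0932, -0.3079)
  A cos θ + B sin θ = C:  0.3016·cos θ + -0.3079·sin θ = -0.1861
  θ2 = atan2(B,A) + arccos(C/0.4310) = 1.2217
φ3=240.0° → target in arm frame (-0.0149, 0.1606)
  A cos θ + B sin θ = C:  0.1849·cos θ + -0.3079·sin θ = -0.0869
  θ3 = atan2(B,A) + arccos(C/0.3591) = 0.7852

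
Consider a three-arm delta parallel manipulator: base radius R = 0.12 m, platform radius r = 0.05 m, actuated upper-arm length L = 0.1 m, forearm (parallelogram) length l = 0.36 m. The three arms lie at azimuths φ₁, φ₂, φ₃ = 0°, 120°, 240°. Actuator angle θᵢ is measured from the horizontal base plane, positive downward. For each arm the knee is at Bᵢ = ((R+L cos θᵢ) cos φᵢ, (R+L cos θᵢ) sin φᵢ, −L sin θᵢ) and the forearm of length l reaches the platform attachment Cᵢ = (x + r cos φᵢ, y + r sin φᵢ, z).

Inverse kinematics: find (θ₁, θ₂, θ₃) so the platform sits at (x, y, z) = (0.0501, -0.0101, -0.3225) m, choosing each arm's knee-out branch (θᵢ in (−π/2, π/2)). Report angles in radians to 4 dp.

rotate P by −φ1: (0.0501, -0.0101, -0.3225)
  A cos θ + B sin θ = C:  0.0199·cos θ + -0.3225·sin θ = 0.0755
  γ=atan2(-0.3225,0.0199)=-1.5092;  ψ=arccos(0.2336)=1.3350;  θ1=γ+ψ≈-0.1741
rotate P by −φ2: (-0.0338, -0.0383, -0.3225)
  A=0.1038, B=-0.3225, C=(l²−L²−A²−y'²−z²)/(2L)=0.0168
  γ=atan2(-0.3225,0.1038)=-1.2594;  ψ=arccos(0.0494)=1.5213;  θ2=γ+ψ≈0.2619
arm 3 (φ=240.0°): x'=-0.0163, y'=0.0484
  A cos θ + B sin θ = C:  0.0863·cos θ + -0.3225·sin θ = 0.0290
  θ3 = atan2(B,A) + arccos(C/0.3338) = 0.1745

θ₁ = -0.1741, θ₂ = 0.2619, θ₃ = 0.1745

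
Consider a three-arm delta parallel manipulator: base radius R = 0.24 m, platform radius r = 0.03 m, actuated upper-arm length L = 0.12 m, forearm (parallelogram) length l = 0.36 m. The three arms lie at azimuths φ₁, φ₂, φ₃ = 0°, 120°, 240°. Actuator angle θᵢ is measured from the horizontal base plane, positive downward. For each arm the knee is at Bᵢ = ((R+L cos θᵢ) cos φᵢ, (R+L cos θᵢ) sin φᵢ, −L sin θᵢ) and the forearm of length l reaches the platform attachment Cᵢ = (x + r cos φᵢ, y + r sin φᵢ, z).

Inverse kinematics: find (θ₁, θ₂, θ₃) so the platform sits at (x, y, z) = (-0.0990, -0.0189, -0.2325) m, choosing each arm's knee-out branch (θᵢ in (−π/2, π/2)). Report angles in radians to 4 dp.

arm 1 (φ=0.0°): x'=-0.0990, y'=-0.0189
  A=0.3090, B=-0.2325, C=(l²−L²−A²−y'²−z²)/(2L)=-0.1446
  γ=atan2(-0.2325,0.3090)=-0.6451;  ψ=arccos(-0.3738)=1.9539;  θ1=γ+ψ≈1.3089
rotate P by −φ2: (0.0331, 0.0952, -0.2325)
  e−x'=0.1769;  (l²−L²−(e−x')²−y'²−z²)/2L = 0.0867
  θ2 = atan2(B,A) + arccos(C/0.2921) = 0.3491
φ3=240.0° → target in arm frame (0.0659, -0.0763)
  A=0.1441, B=-0.2325, C=(l²−L²−A²−y'²−z²)/(2L)=0.1440
  γ=atan2(-0.2325,0.1441)=-1.0159;  ψ=arccos(0.5263)=1.0166;  θ3=γ+ψ≈0.0007

θ₁ = 1.3089, θ₂ = 0.3491, θ₃ = 0.0007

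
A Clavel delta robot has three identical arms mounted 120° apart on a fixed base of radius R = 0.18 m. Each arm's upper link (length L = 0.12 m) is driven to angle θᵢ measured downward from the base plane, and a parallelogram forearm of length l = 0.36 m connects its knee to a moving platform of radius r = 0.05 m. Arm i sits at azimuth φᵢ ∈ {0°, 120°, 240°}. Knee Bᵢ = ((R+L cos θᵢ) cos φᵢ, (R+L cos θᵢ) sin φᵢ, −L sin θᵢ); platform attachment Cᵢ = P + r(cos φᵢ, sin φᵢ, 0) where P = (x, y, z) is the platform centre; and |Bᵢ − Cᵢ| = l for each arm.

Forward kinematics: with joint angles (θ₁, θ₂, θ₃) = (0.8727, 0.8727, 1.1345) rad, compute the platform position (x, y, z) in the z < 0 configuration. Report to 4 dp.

arm 1 at φ=0.0°: (R−r)+L cos θ1 = 0.2071;  O1 = (0.2071, 0.0000, -0.0919)
arm 2 at φ=120.0°: (R−r)+L cos θ2 = 0.2071;  O2 = (-0.1036, 0.1794, -0.0919)
O3 = (0.1807·cos240.0°, 0.1807·sin240.0°, -0.1088) = (-0.0904, -0.1565, -0.1088)
subtract pairs → two planes through P
plane₁₂: -0.6214x+0.3588y+0.0000z = 0.0000
det = 0.4079;  x = 0.0060+-0.0296z,  y = 0.0105+-0.0513z
into |P−O₁|² = l²: 1.0035z² + 0.1947z + -0.0806 = 0;  Δ = 0.3614;  z = -0.3966 or 0.2025 → z<0 root = -0.3966
x = 0.0178, y = 0.0308

(0.0178, 0.0308, -0.3966)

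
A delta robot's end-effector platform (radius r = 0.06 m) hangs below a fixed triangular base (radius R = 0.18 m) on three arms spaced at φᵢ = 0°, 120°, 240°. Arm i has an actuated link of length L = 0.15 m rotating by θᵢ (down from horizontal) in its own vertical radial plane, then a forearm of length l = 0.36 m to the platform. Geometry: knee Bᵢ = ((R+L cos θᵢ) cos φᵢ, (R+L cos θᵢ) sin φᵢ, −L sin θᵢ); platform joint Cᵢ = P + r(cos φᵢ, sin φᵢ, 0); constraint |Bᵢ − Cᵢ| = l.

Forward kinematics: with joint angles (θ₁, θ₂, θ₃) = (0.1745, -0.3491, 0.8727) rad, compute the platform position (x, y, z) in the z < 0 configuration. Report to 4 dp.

φ1=0.0°: virtual centre (0.2677, 0.0000, -0.0260), radius l
O2 = (0.2610·cos120.0°, 0.2610·sin120.0°, 0.0513) = (-0.1305, 0.2260, 0.0513)
arm 3 at φ=240.0°: e+L cos θ3 = 0.2164;  O3 = (-0.1082, -0.1874, -0.1149)
subtract pairs → two planes through P
linear system: -0.7964x+0.4520y = -0.0016−0.1547z; -0.7519x+-0.3748y = -0.0123−-0.1777z
Cramer: x(z) = 0.0097-0.0350z;  y(z) = 0.0134-0.4039z
quadratic in z: (1.1644)z²+(0.0593)z+(-0.0622)=0, √Δ=0.5413 → z ∈ {-0.2579, 0.2070}; z = -0.2579 (taking z<0)
x = 0.0187, y = 0.1176

(0.0187, 0.1176, -0.2579)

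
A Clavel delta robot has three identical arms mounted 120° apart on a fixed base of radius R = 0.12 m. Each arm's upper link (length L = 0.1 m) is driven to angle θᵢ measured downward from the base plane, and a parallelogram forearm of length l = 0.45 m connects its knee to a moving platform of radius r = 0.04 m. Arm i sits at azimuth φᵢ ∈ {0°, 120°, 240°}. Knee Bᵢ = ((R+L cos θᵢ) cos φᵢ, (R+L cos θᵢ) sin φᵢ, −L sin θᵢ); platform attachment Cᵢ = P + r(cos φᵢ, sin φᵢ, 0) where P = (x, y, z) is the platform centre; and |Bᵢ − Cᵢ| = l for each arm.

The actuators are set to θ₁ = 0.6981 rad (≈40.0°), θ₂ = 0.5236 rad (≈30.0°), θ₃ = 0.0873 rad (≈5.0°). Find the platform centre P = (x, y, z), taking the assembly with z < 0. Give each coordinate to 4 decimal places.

O1 = (0.1566·cos0.0°, 0.1566·sin0.0°, -0.0643) = (0.1566, 0.0000, -0.0643)
φ2=120.0°: virtual centre (-0.0833, 0.1443, -0.0500), radius l
φ3=240.0°: virtual centre (-0.0898, -0.1556, -0.0087), radius l
|O₂|²−|O₁|² = 0.0016;  |O₃|²−|O₁|² = 0.0037
linear system: -0.4798x+0.2886y = 0.0016−0.0286z; -0.4928x+-0.3111y = 0.0037−0.1111z
Cramer: x(z) = -0.0054+0.1405z;  y(z) = -0.0034+0.1346z
sphere 1 gives Az²+Bz+C=0 with A=1.0379, B=0.0821, C=-0.1721;  B²−4AC=0.7213;  roots -0.4487, 0.3696;  negative root z = -0.4487
x = -0.0684, y = -0.0638

(-0.0684, -0.0638, -0.4487)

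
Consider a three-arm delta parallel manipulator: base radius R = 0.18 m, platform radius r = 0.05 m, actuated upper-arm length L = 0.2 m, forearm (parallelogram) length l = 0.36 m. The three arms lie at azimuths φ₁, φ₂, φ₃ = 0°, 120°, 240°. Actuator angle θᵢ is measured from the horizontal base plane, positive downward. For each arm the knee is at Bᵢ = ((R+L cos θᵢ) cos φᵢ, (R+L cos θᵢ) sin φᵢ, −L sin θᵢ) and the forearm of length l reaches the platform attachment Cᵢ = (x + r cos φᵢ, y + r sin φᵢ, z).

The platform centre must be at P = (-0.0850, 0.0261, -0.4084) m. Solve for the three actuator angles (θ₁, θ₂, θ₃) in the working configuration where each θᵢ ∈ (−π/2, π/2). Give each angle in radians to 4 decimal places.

θ₁ = 1.2217, θ₂ = 0.6978, θ₃ = 0.8726

arm 1 (φ=0.0°): x'=-0.0850, y'=0.0261
  A cos θ + B sin θ = C:  0.2150·cos θ + -0.4084·sin θ = -0.3102
  √(A²+B²)=0.4615;  θ1 = -1.0862+2.3080 ≈ 1.2217
φ2=120.0° → target in arm frame (0.0651, 0.0606)
  A=0.0649, B=-0.4084, C=(l²−L²−A²−y'²−z²)/(2L)=-0.2127
  θ2 = atan2(B,A) + arccos(C/0.4135) = 0.6978
rotate P by −φ3: (0.0199, -0.0867, -0.4084)
  A cos θ + B sin θ = C:  0.1101·cos θ + -0.4084·sin θ = -0.2421
  γ=atan2(-0.4084,0.1101)=-1.3075;  ψ=arccos(-0.5723)=2.1801;  θ3=γ+ψ≈0.8726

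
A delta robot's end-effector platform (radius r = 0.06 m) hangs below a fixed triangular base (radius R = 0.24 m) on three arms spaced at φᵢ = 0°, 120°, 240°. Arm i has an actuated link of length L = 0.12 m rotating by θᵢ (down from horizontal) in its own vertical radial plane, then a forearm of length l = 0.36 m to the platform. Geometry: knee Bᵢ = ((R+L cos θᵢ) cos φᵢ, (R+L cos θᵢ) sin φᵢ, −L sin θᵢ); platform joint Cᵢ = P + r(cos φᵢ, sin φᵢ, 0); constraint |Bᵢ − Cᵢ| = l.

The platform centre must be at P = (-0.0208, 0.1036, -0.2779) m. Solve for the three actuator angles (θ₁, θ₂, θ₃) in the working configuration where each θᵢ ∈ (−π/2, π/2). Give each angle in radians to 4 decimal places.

rotate P by −φ1: (-0.0208, 0.1036, -0.2779)
  e−x'=0.2008;  (l²−L²−(e−x')²−y'²−z²)/2L = -0.0545
  θ1 = atan2(B,A) + arccos(C/0.3429) = 0.7854
φ2=120.0° → target in arm frame (0.1001, -0.0338)
  A=0.0799, B=-0.2779, C=(l²−L²−A²−y'²−z²)/(2L)=0.1269
  √(A²+B²)=0.2892;  θ2 = -1.2909+1.1166 ≈ -0.1743
rotate P by −φ3: (-0.0793, -0.0698, -0.2779)
  e−x'=0.2593;  (l²−L²−(e−x')²−y'²−z²)/2L = -0.1423
  √(A²+B²)=0.3801;  θ3 = -0.8200+1.9545 ≈ 1.1345

θ₁ = 0.7854, θ₂ = -0.1743, θ₃ = 1.1345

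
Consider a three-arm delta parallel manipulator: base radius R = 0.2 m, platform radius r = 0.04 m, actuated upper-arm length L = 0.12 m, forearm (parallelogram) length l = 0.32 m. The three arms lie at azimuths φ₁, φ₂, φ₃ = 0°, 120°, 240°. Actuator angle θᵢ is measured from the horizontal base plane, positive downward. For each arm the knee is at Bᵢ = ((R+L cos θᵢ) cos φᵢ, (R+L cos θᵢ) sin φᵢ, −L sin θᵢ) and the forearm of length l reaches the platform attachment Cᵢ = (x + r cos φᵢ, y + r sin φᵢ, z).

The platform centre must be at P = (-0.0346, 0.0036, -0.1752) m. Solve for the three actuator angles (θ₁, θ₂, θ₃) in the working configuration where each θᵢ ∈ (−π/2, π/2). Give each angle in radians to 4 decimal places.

φ1=0.0° → target in arm frame (-0.0346, 0.0036)
  e−x'=0.1946;  (l²−L²−(e−x')²−y'²−z²)/2L = 0.0809
  √(A²+B²)=0.2618;  θ1 = -0.7330+1.2566 ≈ 0.5236
φ2=120.0° → target in arm frame (0.0204, 0.0282)
  A=0.1396, B=-0.1752, C=(l²−L²−A²−y'²−z²)/(2L)=0.1543
  √(A²+B²)=0.2240;  θ2 = -0.8981+0.8110 ≈ -0.0870
rotate P by −φ3: (0.0142, -0.0318, -0.1752)
  A=0.1458, B=-0.1752, C=(l²−L²−A²−y'²−z²)/(2L)=0.1460
  √(A²+B²)=0.2279;  θ3 = -0.8767+0.8758 ≈ -0.0009

θ₁ = 0.5236, θ₂ = -0.0870, θ₃ = -0.0009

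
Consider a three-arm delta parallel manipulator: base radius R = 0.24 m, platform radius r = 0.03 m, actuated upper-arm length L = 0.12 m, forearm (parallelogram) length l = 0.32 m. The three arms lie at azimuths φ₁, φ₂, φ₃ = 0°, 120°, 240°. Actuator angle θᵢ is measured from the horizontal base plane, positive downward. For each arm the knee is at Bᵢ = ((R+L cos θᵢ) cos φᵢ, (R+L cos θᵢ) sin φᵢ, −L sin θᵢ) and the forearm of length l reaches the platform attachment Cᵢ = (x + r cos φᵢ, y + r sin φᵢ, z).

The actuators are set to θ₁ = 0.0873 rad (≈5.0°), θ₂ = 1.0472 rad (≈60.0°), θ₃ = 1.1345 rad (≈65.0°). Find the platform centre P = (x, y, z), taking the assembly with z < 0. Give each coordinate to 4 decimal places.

(0.0703, 0.0070, -0.1979)

φ1=0.0°: virtual centre (0.3295, 0.0000, -0.0105), radius l
centre 2 = (0.2700·cos120.0°, 0.2700·sin120.0°, -0.1039) = (-0.1350, 0.2338, -0.1039)
φ3=240.0°: virtual centre (-0.1304, -0.2258, -0.1088), radius l
subtract pairs → two planes through P
[-0.9291 0.4677 -0.1869]·P = -0.0250;  [-0.9198 -0.4516 -0.1966]·P = -0.0289
det = 0.8497;  x = 0.0292+-0.2075z,  y = 0.0045+-0.0126z
into |P−centre ₁|² = l²: 1.0432z² + 0.1455z + -0.0121 = 0;  Δ = 0.0715;  z = -0.1979 or 0.0584 → z<0 root = -0.1979
x = 0.0703, y = 0.0070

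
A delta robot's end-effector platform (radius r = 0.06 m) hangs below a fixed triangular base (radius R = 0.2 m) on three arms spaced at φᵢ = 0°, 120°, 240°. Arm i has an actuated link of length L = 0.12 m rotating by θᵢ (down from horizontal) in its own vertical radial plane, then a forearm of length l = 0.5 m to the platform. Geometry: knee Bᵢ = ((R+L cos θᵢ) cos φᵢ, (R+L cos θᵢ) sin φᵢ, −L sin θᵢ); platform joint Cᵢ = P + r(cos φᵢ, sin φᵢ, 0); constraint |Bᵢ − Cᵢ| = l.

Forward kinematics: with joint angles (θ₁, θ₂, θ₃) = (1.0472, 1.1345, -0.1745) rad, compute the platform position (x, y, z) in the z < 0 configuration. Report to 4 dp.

arm 1 at φ=0.0°: (R−r)+L cos θ1 = 0.2000;  O1 = (0.2000, 0.0000, -0.1039)
O2 = (0.1907·cos120.0°, 0.1907·sin120.0°, -0.1088) = (-0.0954, 0.1652, -0.1088)
O3 = (0.2582·cos240.0°, 0.2582·sin240.0°, 0.0208) = (-0.1291, -0.2236, 0.0208)
eliminate P² terms by subtracting sphere 1 from 2 and 3
[-0.5907 0.3303 -0.0097]·P = -0.0026;  [-0.6582 -0.4472 0.2495]·P = 0.0163
det = 0.4816;  x = -0.0088+0.1622z,  y = -0.0235+0.3193z
into |P−O₁|² = l²: 1.1282z² + 0.1251z + -0.1951 = 0;  Δ = 0.8960;  z = -0.4749 or 0.3640 → z<0 root = -0.4749
x = -0.0858, y = -0.1752

(-0.0858, -0.1752, -0.4749)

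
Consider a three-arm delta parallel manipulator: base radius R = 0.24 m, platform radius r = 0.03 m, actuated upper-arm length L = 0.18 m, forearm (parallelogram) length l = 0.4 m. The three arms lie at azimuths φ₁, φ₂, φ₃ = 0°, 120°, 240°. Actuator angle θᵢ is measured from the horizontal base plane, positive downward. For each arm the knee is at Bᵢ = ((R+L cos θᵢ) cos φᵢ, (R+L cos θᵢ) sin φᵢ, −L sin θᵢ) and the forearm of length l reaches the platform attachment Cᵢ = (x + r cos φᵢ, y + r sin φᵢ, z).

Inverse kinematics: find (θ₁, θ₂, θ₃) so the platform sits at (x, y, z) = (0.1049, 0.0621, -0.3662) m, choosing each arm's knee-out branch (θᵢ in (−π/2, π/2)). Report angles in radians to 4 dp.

θ₁ = 0.4362, θ₂ = 0.9599, θ₃ = 1.3964

rotate P by −φ1: (0.1049, 0.0621, -0.3662)
  A=0.1051, B=-0.3662, C=(l²−L²−A²−y'²−z²)/(2L)=-0.0595
  θ1 = atan2(B,A) + arccos(C/0.3810) = 0.4362
arm 2 (φ=120.0°): x'=0.0013, y'=-0.1219
  A=0.2087, B=-0.3662, C=(l²−L²−A²−y'²−z²)/(2L)=-0.1803
  θ2 = atan2(B,A) + arccos(C/0.4215) = 0.9599
arm 3 (φ=240.0°): x'=-0.1062, y'=0.0598
  A cos θ + B sin θ = C:  0.3162·cos θ + -0.3662·sin θ = -0.3058
  √(A²+B²)=0.4838;  θ3 = -0.8585+2.2549 ≈ 1.3964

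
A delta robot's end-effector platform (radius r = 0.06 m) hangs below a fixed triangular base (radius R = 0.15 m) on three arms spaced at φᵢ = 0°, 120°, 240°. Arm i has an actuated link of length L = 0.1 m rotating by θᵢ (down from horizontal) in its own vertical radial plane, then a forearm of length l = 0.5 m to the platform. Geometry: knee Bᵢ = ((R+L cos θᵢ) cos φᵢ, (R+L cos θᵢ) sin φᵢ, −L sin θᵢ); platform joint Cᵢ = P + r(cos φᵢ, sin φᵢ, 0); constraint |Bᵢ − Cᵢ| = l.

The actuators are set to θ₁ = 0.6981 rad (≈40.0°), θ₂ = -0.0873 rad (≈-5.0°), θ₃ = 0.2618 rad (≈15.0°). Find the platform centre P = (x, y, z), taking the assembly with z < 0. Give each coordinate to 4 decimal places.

arm 1 at φ=0.0°: (R−r)+L cos θ1 = 0.1666;  centre 1 = (0.1666, 0.0000, -0.0643)
centre 2 = (0.1896·cos120.0°, 0.1896·sin120.0°, 0.0087) = (-0.0948, 0.1642, 0.0087)
φ3=240.0°: virtual centre (-0.0933, -0.1616, -0.0259), radius l
eliminate P² terms by subtracting sphere 1 from 2 and 3
[-0.5228 0.3284 0.1460]·P = 0.0041;  [-0.5198 -0.3232 0.0768]·P = 0.0036
det = 0.3397;  x = -0.0074+0.2131z,  y = 0.0008+-0.1052z
into |P−centre ₁|² = l²: 1.0565z² + 0.0542z + -0.2156 = 0;  Δ = 0.9140;  z = -0.4781 or 0.4268 → z<0 root = -0.4781
x = -0.1093, y = 0.0511

(-0.1093, 0.0511, -0.4781)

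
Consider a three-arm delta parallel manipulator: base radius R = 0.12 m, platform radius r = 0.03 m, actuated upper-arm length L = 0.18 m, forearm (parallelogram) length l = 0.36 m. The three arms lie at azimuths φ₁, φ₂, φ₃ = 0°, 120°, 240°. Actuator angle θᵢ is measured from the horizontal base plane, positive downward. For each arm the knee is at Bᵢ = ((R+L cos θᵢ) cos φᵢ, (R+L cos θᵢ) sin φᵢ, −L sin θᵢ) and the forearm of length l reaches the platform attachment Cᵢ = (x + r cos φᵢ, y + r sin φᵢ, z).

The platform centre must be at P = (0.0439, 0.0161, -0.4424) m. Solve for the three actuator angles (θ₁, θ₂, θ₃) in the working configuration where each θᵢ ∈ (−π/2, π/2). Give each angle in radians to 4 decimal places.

θ₁ = 0.7856, θ₂ = 0.9601, θ₃ = 1.0472

arm 1 (φ=0.0°): x'=0.0439, y'=0.0161
  A cos θ + B sin θ = C:  0.0461·cos θ + -0.4424·sin θ = -0.2803
  √(A²+B²)=0.4448;  θ1 = -1.4670+2.2525 ≈ 0.7856
φ2=120.0° → target in arm frame (-0.0080, -0.0461)
  A cos θ + B sin θ = C:  0.0980·cos θ + -0.4424·sin θ = -0.3062
  θ2 = atan2(B,A) + arccos(C/0.4531) = 0.9601
rotate P by −φ3: (-0.0359, 0.0300, -0.4424)
  A cos θ + B sin θ = C:  0.1259·cos θ + -0.4424·sin θ = -0.3202
  γ=atan2(-0.4424,0.1259)=-1.2936;  ψ=arccos(-0.6961)=2.3407;  θ3=γ+ψ≈1.0472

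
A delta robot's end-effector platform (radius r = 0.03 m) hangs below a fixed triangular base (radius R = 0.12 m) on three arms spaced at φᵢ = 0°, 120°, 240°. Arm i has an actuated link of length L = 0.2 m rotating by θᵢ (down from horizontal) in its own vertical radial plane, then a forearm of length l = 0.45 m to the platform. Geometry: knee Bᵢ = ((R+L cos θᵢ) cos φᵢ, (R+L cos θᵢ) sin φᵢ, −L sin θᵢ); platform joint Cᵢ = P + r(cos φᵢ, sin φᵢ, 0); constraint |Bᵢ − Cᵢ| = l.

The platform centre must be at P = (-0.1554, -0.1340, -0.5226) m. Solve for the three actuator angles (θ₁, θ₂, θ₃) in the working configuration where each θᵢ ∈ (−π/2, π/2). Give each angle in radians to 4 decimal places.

θ₁ = 1.3960, θ₂ = 1.1342, θ₃ = 0.4363

arm 1 (φ=0.0°): x'=-0.1554, y'=-0.1340
  A cos θ + B sin θ = C:  0.2454·cos θ + -0.5226·sin θ = -0.4720
  √(A²+B²)=0.5773;  θ1 = -1.1318+2.5278 ≈ 1.3960
rotate P by −φ2: (-0.0383, 0.2016, -0.5226)
  e−x'=0.1283;  (l²−L²−(e−x')²−y'²−z²)/2L = -0.4193
  √(A²+B²)=0.5381;  θ2 = -1.3300+2.4641 ≈ 1.1342
rotate P by −φ3: (0.1937, -0.0676, -0.5226)
  e−x'=-0.1037;  (l²−L²−(e−x')²−y'²−z²)/2L = -0.3149
  √(A²+B²)=0.5328;  θ3 = -1.7668+2.2030 ≈ 0.4363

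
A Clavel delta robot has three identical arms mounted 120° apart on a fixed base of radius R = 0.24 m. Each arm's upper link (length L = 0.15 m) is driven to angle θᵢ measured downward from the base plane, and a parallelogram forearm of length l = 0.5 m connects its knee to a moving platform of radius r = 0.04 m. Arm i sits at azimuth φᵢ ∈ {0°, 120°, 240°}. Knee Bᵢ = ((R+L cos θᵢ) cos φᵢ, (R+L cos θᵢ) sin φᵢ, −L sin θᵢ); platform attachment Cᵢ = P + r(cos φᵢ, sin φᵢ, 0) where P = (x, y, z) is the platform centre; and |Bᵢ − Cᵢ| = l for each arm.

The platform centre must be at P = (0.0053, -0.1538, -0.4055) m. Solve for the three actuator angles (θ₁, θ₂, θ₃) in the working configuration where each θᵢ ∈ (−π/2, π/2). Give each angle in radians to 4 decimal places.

θ₁ = 0.4365, θ₂ = 1.0470, θ₃ = -0.2617

rotate P by −φ1: (0.0053, -0.1538, -0.4055)
  A cos θ + B sin θ = C:  0.1947·cos θ + -0.4055·sin θ = 0.0050
  √(A²+B²)=0.4498;  θ1 = -1.1232+1.5596 ≈ 0.4365
rotate P by −φ2: (-0.1358, 0.0723, -0.4055)
  e−x'=0.3358;  (l²−L²−(e−x')²−y'²−z²)/2L = -0.1832
  γ=atan2(-0.4055,0.3358)=-0.8791;  ψ=arccos(-0.3479)=1.9261;  θ2=γ+ψ≈1.0470
arm 3 (φ=240.0°): x'=0.1305, y'=0.0815
  e−x'=0.0695;  (l²−L²−(e−x')²−y'²−z²)/2L = 0.1720
  γ=atan2(-0.4055,0.0695)=-1.4012;  ψ=arccos(0.4181)=1.1394;  θ3=γ+ψ≈-0.2617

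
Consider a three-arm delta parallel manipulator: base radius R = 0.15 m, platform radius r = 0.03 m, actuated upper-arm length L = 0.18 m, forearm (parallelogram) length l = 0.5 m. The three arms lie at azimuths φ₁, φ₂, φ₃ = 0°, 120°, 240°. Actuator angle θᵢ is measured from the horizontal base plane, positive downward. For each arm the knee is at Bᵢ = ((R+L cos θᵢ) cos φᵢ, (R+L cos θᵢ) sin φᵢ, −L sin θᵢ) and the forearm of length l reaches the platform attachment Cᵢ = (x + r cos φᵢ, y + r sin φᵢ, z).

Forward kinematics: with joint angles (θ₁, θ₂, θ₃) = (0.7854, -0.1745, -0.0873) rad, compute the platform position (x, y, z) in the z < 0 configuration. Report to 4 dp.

(-0.1691, 0.0120, -0.4039)

φ1=0.0°: virtual centre (0.2473, 0.0000, -0.1273), radius l
arm 2 at φ=120.0°: ρ2 = 0.2973;  S2 = (-0.1486, 0.2574, 0.0313)
φ3=240.0°: virtual centre (-0.1497, -0.2592, 0.0157), radius l
eliminate P² terms by subtracting sphere 1 from 2 and 3
plane₁₂: -0.7918x+0.5149y+0.3171z = 0.0120
det = 0.8193;  x = -0.0154+0.3803z,  y = -0.0004+-0.0309z
sphere 1 gives Az²+Bz+C=0 with A=1.1456, B=0.0547, C=-0.1648;  B²−4AC=0.7581;  roots -0.4039, 0.3561;  negative root z = -0.4039
x = -0.1691, y = 0.0120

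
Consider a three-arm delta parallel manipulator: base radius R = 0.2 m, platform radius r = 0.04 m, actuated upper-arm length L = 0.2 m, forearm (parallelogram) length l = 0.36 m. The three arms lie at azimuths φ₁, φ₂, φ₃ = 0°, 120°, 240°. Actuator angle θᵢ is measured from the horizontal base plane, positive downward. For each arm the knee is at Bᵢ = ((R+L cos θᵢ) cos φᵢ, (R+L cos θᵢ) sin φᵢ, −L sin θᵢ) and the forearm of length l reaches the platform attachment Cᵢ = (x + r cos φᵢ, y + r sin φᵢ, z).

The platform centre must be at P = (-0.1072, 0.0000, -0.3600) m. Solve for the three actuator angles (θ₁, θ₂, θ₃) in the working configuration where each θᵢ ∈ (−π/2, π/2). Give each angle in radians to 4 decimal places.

θ₁ = 1.3087, θ₂ = 0.6980, θ₃ = 0.6980

rotate P by −φ1: (-0.1072, 0.0000, -0.3600)
  e−x'=0.2672;  (l²−L²−(e−x')²−y'²−z²)/2L = -0.2785
  θ1 = atan2(B,A) + arccos(C/0.4483) = 1.3087
arm 2 (φ=120.0°): x'=0.0536, y'=0.0928
  A cos θ + B sin θ = C:  0.1064·cos θ + -0.3600·sin θ = -0.1498
  θ2 = atan2(B,A) + arccos(C/0.3754) = 0.6980
φ3=240.0° → target in arm frame (0.0536, -0.0928)
  A=0.1064, B=-0.3600, C=(l²−L²−A²−y'²−z²)/(2L)=-0.1498
  √(A²+B²)=0.3754;  θ3 = -1.2834+1.9814 ≈ 0.6980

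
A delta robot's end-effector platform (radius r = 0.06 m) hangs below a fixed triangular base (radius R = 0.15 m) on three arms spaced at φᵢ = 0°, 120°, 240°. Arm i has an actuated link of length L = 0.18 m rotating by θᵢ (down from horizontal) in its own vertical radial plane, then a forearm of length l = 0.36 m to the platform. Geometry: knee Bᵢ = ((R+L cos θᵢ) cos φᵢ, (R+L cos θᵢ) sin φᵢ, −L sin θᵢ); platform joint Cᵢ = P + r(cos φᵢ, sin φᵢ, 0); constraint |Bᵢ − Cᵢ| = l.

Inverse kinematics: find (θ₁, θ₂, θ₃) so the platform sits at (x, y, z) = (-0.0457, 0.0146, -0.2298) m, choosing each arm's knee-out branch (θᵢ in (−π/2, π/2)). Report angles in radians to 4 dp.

θ₁ = 0.2619, θ₂ = -0.2620, θ₃ = -0.0873

rotate P by −φ1: (-0.0457, 0.0146, -0.2298)
  e−x'=0.1357;  (l²−L²−(e−x')²−y'²−z²)/2L = 0.0716
  γ=atan2(-0.2298,0.1357)=-1.0374;  ψ=arccos(0.2682)=1.2993;  θ1=γ+ψ≈0.2619
φ2=120.0° → target in arm frame (0.0355, 0.0323)
  A=0.0545, B=-0.2298, C=(l²−L²−A²−y'²−z²)/(2L)=0.1122
  θ2 = atan2(B,A) + arccos(C/0.2362) = -0.2620
φ3=240.0° → target in arm frame (0.0102, -0.0469)
  e−x'=0.0798;  (l²−L²−(e−x')²−y'²−z²)/2L = 0.0995
  γ=atan2(-0.2298,0.0798)=-1.2366;  ψ=arccos(0.4091)=1.1493;  θ3=γ+ψ≈-0.0873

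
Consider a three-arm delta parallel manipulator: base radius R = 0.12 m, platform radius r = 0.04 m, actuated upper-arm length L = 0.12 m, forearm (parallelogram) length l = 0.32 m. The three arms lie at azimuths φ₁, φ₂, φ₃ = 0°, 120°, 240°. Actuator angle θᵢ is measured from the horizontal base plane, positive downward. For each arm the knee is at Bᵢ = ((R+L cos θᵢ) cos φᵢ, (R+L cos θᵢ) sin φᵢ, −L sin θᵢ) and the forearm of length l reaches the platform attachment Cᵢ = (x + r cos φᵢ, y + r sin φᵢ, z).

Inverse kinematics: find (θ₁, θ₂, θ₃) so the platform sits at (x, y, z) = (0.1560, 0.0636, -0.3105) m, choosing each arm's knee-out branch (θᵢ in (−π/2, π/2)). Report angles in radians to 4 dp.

φ1=0.0° → target in arm frame (0.1560, 0.0636)
  e−x'=-0.0760;  (l²−L²−(e−x')²−y'²−z²)/2L = -0.0760
  θ1 = atan2(B,A) + arccos(C/0.3197) = -0.0001
arm 2 (φ=120.0°): x'=-0.0229, y'=-0.1669
  e−x'=0.1029;  (l²−L²−(e−x')²−y'²−z²)/2L = -0.1952
  γ=atan2(-0.3105,0.1029)=-1.2507;  ψ=arccos(-0.5969)=2.2104;  θ2=γ+ψ≈0.9597
arm 3 (φ=240.0°): x'=-0.1331, y'=0.1033
  e−x'=0.2131;  (l²−L²−(e−x')²−y'²−z²)/2L = -0.2687
  γ=atan2(-0.3105,0.2131)=-0.9694;  ψ=arccos(-0.7135)=2.3652;  θ3=γ+ψ≈1.3959

θ₁ = -0.0001, θ₂ = 0.9597, θ₃ = 1.3959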